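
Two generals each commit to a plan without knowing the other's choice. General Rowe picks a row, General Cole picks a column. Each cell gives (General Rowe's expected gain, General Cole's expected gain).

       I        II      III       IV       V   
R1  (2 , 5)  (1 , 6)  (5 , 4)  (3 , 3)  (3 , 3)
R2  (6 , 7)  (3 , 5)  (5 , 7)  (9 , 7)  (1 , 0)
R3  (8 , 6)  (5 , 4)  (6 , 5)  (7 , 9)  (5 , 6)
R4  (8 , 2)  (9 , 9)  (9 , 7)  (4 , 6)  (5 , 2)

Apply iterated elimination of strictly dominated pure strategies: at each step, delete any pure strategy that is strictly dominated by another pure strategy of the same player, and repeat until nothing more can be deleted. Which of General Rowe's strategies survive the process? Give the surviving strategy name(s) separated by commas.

For General Rowe, R3 strictly dominates R1 on the remaining columns (I: 8>2, II: 5>1, III: 6>5, IV: 7>3, V: 5>3); eliminate R1.
Column V is eliminated: IV beats it against every remaining row (R2: 7>0, R3: 9>6, R4: 6>2).
Among the remaining strategies, none is strictly dominated by another pure strategy of the same player, so the elimination stops.
Surviving strategies — General Rowe: {R2, R3, R4}; General Cole: {I, II, III, IV}.

R2, R3, R4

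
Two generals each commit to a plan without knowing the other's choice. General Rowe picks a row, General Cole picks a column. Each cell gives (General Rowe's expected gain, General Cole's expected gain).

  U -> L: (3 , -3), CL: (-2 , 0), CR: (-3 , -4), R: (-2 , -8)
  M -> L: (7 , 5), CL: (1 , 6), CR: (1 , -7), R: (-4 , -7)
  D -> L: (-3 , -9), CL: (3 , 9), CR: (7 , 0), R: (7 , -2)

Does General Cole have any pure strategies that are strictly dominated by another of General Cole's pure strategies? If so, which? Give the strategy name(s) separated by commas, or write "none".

L is strictly dominated by CL (U: 0>-3, M: 6>5, D: 9>-9).
Nothing dominates CL: L at U (0>-3); CR at U (0>-4); R at U (0>-8).
CL strictly dominates CR — U: 0>-4, M: 6>-7, D: 9>0.
CL strictly dominates R — U: 0>-8, M: 6>-7, D: 9>-2.

L, CR, R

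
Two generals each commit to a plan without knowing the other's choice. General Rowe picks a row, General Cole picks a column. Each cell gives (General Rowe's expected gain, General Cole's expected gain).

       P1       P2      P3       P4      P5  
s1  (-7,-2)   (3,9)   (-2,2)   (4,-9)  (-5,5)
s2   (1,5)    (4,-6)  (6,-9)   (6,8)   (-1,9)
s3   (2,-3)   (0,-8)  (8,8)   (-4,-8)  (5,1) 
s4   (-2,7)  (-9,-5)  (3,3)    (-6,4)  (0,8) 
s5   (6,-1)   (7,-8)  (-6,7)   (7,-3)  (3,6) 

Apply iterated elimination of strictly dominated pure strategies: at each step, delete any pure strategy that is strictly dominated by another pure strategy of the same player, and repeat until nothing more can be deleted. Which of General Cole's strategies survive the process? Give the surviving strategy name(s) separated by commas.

P3

For General Rowe, s2 strictly dominates s1 on the remaining columns (P1: 1>-7, P2: 4>3, P3: 6>-2, P4: 6>4, P5: -1>-5); eliminate s1.
Row s4 is eliminated: s3 beats it against every remaining column (P1: 2>-2, P2: 0>-9, P3: 8>3, P4: -4>-6, P5: 5>0).
General Cole's strategy P1 is strictly dominated by P5 (s2: 9>5, s3: 1>-3, s5: 6>-1) and is removed.
For General Cole, P5 strictly dominates P2 on the remaining rows (s2: 9>-6, s3: 1>-8, s5: 6>-8); eliminate P2.
For General Cole, P5 strictly dominates P4 on the remaining rows (s2: 9>8, s3: 1>-8, s5: 6>-3); eliminate P4.
Row s2 is eliminated: s3 beats it against every remaining column (P3: 8>6, P5: 5>-1).
General Rowe's strategy s5 is strictly dominated by s3 (P3: 8>-6, P5: 5>3) and is removed.
For General Cole, P3 strictly dominates P5 on the remaining rows (s3: 8>1); eliminate P5.
Among the remaining strategies, none is strictly dominated by another pure strategy of the same player, so the elimination stops.
Surviving strategies — General Rowe: {s3}; General Cole: {P3}.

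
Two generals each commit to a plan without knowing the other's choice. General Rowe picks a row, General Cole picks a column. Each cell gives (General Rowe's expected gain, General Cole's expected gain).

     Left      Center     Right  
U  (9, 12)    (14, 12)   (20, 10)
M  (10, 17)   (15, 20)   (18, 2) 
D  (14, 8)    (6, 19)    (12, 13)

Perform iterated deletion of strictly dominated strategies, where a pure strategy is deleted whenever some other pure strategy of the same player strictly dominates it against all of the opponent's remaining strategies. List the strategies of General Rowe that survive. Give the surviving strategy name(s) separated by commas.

M

General Cole's strategy Right is strictly dominated by Center (U: 12>10, M: 20>2, D: 19>13) and is removed.
For General Rowe, M strictly dominates U on the remaining columns (Left: 10>9, Center: 15>14); eliminate U.
Column Left is eliminated: Center beats it against every remaining row (M: 20>17, D: 19>8).
General Rowe's strategy D is strictly dominated by M (Center: 15>6) and is removed.
Among the remaining strategies, none is strictly dominated by another pure strategy of the same player, so the elimination stops.
Surviving strategies — General Rowe: {M}; General Cole: {Center}.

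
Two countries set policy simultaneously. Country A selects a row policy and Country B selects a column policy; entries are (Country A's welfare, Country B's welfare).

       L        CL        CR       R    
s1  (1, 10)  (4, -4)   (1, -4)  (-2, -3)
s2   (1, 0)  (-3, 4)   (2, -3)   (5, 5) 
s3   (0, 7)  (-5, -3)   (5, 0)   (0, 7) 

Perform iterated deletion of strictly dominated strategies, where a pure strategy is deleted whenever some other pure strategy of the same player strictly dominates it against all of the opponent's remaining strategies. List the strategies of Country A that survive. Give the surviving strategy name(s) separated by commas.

s1, s2

For Country B, R strictly dominates CL on the remaining rows (s1: -3>-4, s2: 5>4, s3: 7>-3); eliminate CL.
For Country B, L strictly dominates CR on the remaining rows (s1: 10>-4, s2: 0>-3, s3: 7>0); eliminate CR.
For Country A, s2 strictly dominates s3 on the remaining columns (L: 1>0, R: 5>0); eliminate s3.
Among the remaining strategies, none is strictly dominated by another pure strategy of the same player, so the elimination stops.
Surviving strategies — Country A: {s1, s2}; Country B: {L, R}.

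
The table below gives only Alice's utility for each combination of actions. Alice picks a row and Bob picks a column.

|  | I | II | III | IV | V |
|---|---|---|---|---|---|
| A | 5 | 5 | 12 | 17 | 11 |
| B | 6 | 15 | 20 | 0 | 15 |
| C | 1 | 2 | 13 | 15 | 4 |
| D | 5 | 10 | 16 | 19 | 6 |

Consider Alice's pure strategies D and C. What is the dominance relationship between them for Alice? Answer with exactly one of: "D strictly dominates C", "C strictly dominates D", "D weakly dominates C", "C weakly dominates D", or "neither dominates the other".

D strictly dominates C

D's payoffs vs C's, by Bob's action — I: 5>1, II: 10>2, III: 16>13, IV: 19>15, V: 6>4.
Every comparison favours D, so D strictly dominates C.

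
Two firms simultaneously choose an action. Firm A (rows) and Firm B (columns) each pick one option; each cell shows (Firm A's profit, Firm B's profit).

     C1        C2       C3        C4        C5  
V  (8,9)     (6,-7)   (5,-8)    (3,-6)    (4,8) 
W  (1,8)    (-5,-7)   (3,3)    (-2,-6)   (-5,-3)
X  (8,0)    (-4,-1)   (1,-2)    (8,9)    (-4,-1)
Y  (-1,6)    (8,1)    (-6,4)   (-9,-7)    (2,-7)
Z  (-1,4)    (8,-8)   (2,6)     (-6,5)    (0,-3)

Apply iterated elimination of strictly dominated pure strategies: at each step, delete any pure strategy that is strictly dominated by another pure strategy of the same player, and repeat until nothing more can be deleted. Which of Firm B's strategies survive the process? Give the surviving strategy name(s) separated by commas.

C1, C4

Firm A's strategy W is strictly dominated by V (C1: 8>1, C2: 6>-5, C3: 5>3, C4: 3>-2, C5: 4>-5) and is removed.
Column C2 is eliminated: C1 beats it against every remaining row (V: 9>-7, X: 0>-1, Y: 6>1, Z: 4>-8).
Firm A's strategy Y is strictly dominated by V (C1: 8>-1, C3: 5>-6, C4: 3>-9, C5: 4>2) and is removed.
Firm A's strategy Z is strictly dominated by V (C1: 8>-1, C3: 5>2, C4: 3>-6, C5: 4>0) and is removed.
Firm B's strategy C3 is strictly dominated by C1 (V: 9>-8, X: 0>-2) and is removed.
For Firm B, C1 strictly dominates C5 on the remaining rows (V: 9>8, X: 0>-1); eliminate C5.
Among the remaining strategies, none is strictly dominated by another pure strategy of the same player, so the elimination stops.
Surviving strategies — Firm A: {V, X}; Firm B: {C1, C4}.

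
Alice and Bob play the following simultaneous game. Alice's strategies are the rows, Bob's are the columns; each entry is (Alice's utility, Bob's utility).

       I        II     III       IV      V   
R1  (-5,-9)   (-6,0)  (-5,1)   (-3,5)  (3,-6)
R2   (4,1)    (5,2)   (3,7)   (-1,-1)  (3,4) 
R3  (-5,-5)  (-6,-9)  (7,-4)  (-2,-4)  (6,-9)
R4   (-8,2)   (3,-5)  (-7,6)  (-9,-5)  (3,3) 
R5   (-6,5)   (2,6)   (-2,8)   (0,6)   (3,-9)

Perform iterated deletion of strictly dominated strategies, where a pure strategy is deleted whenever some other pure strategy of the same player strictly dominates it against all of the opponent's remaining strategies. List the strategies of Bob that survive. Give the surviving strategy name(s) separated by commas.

III, IV

Column I is eliminated: III beats it against every remaining row (R1: 1>-9, R2: 7>1, R3: -4>-5, R4: 6>2, R5: 8>5).
Bob's strategy II is strictly dominated by III (R1: 1>0, R2: 7>2, R3: -4>-9, R4: 6>-5, R5: 8>6) and is removed.
Row R1 is eliminated: R3 beats it against every remaining column (III: 7>-5, IV: -2>-3, V: 6>3).
Alice's strategy R4 is strictly dominated by R3 (III: 7>-7, IV: -2>-9, V: 6>3) and is removed.
For Bob, III strictly dominates V on the remaining rows (R2: 7>4, R3: -4>-9, R5: 8>-9); eliminate V.
Among the remaining strategies, none is strictly dominated by another pure strategy of the same player, so the elimination stops.
Surviving strategies — Alice: {R2, R3, R5}; Bob: {III, IV}.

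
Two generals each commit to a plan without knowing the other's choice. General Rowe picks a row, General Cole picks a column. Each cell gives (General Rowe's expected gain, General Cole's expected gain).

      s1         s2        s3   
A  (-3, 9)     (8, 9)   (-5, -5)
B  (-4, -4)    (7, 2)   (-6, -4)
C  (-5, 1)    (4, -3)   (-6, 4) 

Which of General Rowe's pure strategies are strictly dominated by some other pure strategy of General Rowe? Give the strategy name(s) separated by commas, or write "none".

B, C

A is not dominated — it holds its own against B at s1 (-3>-4); C at s1 (-3>-5).
A strictly dominates B — s1: -3>-4, s2: 8>7, s3: -5>-6.
C: dominated, since A does at least as well everywhere (s1: -3>-5, s2: 8>4, s3: -5>-6).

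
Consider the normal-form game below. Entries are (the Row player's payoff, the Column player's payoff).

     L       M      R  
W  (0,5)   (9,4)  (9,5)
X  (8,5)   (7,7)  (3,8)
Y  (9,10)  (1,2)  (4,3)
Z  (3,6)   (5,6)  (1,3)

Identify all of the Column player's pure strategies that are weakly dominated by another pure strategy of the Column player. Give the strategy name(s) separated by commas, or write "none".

Nothing dominates L: M at W (5>4); R at Y (10>3).
Nothing dominates M: L at X (7>5); R at Z (6>3).
R: no other strategy beats it everywhere (L at X (8>5); M at W (5>4)).

none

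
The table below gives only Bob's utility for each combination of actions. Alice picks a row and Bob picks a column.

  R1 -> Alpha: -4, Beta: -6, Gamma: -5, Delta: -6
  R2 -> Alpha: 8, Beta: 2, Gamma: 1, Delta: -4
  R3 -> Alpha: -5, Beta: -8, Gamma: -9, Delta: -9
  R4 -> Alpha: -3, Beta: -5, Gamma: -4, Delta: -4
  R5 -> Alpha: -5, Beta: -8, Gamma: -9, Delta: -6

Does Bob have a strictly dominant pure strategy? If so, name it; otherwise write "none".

Alpha

Alpha vs Beta: R1: -4>-6, R2: 8>2, R3: -5>-8, R4: -3>-5, R5: -5>-8.
Alpha vs Gamma: R1: -4>-5, R2: 8>1, R3: -5>-9, R4: -3>-4, R5: -5>-9.
Alpha vs Delta: R1: -4>-6, R2: 8>-4, R3: -5>-9, R4: -3>-4, R5: -5>-6.
Alpha strictly beats every other strategy against every opponent action, so it is strictly dominant.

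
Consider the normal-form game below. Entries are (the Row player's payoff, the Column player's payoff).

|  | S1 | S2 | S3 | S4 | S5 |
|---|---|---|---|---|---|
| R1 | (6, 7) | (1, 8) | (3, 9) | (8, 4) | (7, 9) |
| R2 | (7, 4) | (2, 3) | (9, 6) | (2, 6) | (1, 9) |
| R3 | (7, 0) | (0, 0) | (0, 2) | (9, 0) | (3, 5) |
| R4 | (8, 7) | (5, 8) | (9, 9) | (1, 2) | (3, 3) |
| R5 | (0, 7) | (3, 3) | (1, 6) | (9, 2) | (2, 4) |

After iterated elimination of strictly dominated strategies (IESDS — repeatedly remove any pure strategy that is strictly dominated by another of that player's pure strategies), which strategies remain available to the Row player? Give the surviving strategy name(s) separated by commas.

R1, R2, R4

Column S2 is eliminated: S3 beats it against every remaining row (R1: 9>8, R2: 6>3, R3: 2>0, R4: 9>8, R5: 6>3).
The Column player's strategy S4 is strictly dominated by S5 (R1: 9>4, R2: 9>6, R3: 5>0, R4: 3>2, R5: 4>2) and is removed.
For the Row player, R1 strictly dominates R5 on the remaining columns (S1: 6>0, S3: 3>1, S5: 7>2); eliminate R5.
For the Column player, S3 strictly dominates S1 on the remaining rows (R1: 9>7, R2: 6>4, R3: 2>0, R4: 9>7); eliminate S1.
For the Row player, R1 strictly dominates R3 on the remaining columns (S3: 3>0, S5: 7>3); eliminate R3.
Among the remaining strategies, none is strictly dominated by another pure strategy of the same player, so the elimination stops.
Surviving strategies — the Row player: {R1, R2, R4}; the Column player: {S3, S5}.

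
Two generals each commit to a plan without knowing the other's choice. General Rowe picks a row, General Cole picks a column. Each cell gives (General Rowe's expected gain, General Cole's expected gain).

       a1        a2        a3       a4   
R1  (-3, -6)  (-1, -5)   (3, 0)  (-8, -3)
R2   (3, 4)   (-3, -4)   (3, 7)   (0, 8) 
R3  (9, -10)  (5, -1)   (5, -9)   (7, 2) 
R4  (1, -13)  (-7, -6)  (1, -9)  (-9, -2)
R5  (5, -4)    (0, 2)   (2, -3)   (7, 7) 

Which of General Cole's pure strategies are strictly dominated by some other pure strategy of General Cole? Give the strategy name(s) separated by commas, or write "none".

a1, a2

a3 strictly dominates a1 — R1: 0>-6, R2: 7>4, R3: -9>-10, R4: -9>-13, R5: -3>-4.
a4 strictly dominates a2 — R1: -3>-5, R2: 8>-4, R3: 2>-1, R4: -2>-6, R5: 7>2.
Nothing dominates a3: a1 at R1 (0>-6); a2 at R1 (0>-5); a4 at R1 (0>-3).
a4: no other strategy beats it everywhere (a1 at R1 (-3>-6); a2 at R1 (-3>-5); a3 at R2 (8>7)).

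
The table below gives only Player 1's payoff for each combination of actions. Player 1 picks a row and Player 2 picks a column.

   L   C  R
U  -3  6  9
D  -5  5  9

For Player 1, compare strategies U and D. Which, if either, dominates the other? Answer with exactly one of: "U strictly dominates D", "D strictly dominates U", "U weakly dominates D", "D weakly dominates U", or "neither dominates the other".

U's payoffs vs D's, by Player 2's action — L: -3>-5, C: 6>5, R: 9=9.
U is at least as good everywhere and strictly better somewhere (tied only at R), so U weakly but not strictly dominates D.

U weakly dominates D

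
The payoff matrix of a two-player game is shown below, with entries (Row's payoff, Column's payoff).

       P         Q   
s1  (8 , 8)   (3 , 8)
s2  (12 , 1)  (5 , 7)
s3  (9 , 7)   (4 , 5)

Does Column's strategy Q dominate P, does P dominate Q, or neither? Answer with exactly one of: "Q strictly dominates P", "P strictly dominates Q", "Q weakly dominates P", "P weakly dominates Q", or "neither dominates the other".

neither dominates the other

Compare Q to P across every action of Row: s1: 8=8, s2: 7>1, s3: 5<7.
Q does better at s2 but worse at s3; neither strategy dominates the other.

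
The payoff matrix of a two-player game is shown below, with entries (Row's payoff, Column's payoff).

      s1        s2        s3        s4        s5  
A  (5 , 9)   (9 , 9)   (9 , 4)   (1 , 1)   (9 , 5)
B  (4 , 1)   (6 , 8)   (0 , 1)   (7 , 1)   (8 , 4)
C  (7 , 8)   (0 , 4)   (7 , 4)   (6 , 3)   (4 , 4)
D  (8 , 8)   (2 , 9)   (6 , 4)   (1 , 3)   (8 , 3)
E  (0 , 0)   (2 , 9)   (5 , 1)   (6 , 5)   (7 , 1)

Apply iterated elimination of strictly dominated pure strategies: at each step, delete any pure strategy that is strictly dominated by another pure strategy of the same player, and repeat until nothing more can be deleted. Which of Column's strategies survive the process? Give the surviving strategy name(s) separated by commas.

s1, s2

For Column, s2 strictly dominates s4 on the remaining rows (A: 9>1, B: 8>1, C: 4>3, D: 9>3, E: 9>5); eliminate s4.
Row's strategy B is strictly dominated by A (s1: 5>4, s2: 9>6, s3: 9>0, s5: 9>8) and is removed.
For Row, A strictly dominates E on the remaining columns (s1: 5>0, s2: 9>2, s3: 9>5, s5: 9>7); eliminate E.
For Column, s1 strictly dominates s3 on the remaining rows (A: 9>4, C: 8>4, D: 8>4); eliminate s3.
Row's strategy C is strictly dominated by D (s1: 8>7, s2: 2>0, s5: 8>4) and is removed.
Column s5 is eliminated: s1 beats it against every remaining row (A: 9>5, D: 8>3).
Among the remaining strategies, none is strictly dominated by another pure strategy of the same player, so the elimination stops.
Surviving strategies — Row: {A, D}; Column: {s1, s2}.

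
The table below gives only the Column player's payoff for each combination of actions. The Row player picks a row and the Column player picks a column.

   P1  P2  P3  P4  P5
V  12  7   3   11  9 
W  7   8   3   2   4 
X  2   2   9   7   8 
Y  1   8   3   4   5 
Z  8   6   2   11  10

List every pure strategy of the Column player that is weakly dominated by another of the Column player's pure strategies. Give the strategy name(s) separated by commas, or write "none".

P1 is not dominated — it holds its own against P2 at V (12>7); P3 at V (12>3); P4 at V (12>11); P5 at V (12>9).
P2: no other strategy beats it everywhere (P1 at W (8>7); P3 at V (7>3); P4 at W (8>2); P5 at W (8>4)).
Nothing dominates P3: P1 at X (9>2); P2 at X (9>2); P4 at W (3>2); P5 at X (9>8).
Nothing dominates P4: P1 at X (7>2); P2 at V (11>7); P3 at V (11>3); P5 at V (11>9).
P5: no other strategy beats it everywhere (P1 at X (8>2); P2 at V (9>7); P3 at V (9>3); P4 at W (4>2)).

none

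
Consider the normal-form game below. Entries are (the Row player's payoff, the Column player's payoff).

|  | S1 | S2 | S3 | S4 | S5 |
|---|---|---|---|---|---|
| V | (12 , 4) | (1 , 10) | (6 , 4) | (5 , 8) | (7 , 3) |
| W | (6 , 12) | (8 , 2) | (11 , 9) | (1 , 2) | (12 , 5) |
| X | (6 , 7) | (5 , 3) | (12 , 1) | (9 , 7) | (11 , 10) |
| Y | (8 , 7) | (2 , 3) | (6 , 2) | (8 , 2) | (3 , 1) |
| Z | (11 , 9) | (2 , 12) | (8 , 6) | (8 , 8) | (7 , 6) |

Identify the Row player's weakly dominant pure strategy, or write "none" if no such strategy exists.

V fails to dominate W at S2 (1<8).
W fails to dominate V at S1 (6<12).
X fails to dominate V at S1 (6<12).
Y fails to dominate V at S1 (8<12).
Z fails to dominate V at S1 (11<12).
No single strategy dominates all the others.

none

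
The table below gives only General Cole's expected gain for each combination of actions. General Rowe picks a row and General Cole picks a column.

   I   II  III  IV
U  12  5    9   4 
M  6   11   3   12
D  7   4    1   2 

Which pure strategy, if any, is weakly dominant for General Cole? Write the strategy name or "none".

none

I fails to dominate II at M (6<11).
II fails to dominate I at U (5<12).
III fails to dominate I at U (9<12).
IV fails to dominate I at U (4<12).
No single strategy dominates all the others.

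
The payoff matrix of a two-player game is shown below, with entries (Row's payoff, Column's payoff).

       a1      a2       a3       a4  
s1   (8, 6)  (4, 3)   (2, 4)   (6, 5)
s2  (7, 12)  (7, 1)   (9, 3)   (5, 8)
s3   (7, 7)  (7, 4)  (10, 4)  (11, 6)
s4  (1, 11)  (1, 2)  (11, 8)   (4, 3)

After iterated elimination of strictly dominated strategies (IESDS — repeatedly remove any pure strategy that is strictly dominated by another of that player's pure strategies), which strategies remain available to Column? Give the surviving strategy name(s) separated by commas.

Column's strategy a2 is strictly dominated by a1 (s1: 6>3, s2: 12>1, s3: 7>4, s4: 11>2) and is removed.
Column's strategy a3 is strictly dominated by a1 (s1: 6>4, s2: 12>3, s3: 7>4, s4: 11>8) and is removed.
Row s2 is eliminated: s1 beats it against every remaining column (a1: 8>7, a4: 6>5).
Row s4 is eliminated: s1 beats it against every remaining column (a1: 8>1, a4: 6>4).
For Column, a1 strictly dominates a4 on the remaining rows (s1: 6>5, s3: 7>6); eliminate a4.
Row's strategy s3 is strictly dominated by s1 (a1: 8>7) and is removed.
Among the remaining strategies, none is strictly dominated by another pure strategy of the same player, so the elimination stops.
Surviving strategies — Row: {s1}; Column: {a1}.

a1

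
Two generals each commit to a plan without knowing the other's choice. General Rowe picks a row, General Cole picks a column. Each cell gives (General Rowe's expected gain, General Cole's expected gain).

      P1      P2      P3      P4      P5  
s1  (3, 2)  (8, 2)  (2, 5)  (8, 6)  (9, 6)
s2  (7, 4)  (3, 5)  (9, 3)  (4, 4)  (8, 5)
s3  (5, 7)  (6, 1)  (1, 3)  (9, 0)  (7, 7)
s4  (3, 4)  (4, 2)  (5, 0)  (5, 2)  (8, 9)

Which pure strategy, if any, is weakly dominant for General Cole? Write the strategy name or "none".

P5 vs P1: s1: 6>2, s2: 5>4, s3: 7=7, s4: 9>4.
P5 vs P2: s1: 6>2, s2: 5=5, s3: 7>1, s4: 9>2.
P5 vs P3: s1: 6>5, s2: 5>3, s3: 7>3, s4: 9>0.
P5 vs P4: s1: 6=6, s2: 5>4, s3: 7>0, s4: 9>2.
P5 is at least as good as every other strategy against every opponent action, so it is weakly dominant.

P5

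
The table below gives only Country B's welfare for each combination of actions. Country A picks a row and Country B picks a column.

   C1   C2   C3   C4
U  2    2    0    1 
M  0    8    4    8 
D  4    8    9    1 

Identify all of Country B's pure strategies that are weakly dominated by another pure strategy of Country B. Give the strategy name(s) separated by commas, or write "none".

C1, C4

C1 is weakly dominated by C2 (U: 2=2, M: 8>0, D: 8>4).
Nothing dominates C2: C1 at M (8>0); C3 at U (2>0); C4 at U (2>1).
Nothing dominates C3: C1 at M (4>0); C2 at D (9>8); C4 at D (9>1).
C2 weakly dominates C4 — U: 2>1, M: 8=8, D: 8>1.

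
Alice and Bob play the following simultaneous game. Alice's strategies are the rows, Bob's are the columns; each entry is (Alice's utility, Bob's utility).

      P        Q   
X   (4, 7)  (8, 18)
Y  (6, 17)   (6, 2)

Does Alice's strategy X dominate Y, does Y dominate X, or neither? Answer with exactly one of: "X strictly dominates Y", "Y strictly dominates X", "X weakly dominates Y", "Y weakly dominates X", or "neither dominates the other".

Compare X to Y across each opponent action: P: 4<6, Q: 8>6.
X does better at Q but worse at P; neither strategy dominates the other.

neither dominates the other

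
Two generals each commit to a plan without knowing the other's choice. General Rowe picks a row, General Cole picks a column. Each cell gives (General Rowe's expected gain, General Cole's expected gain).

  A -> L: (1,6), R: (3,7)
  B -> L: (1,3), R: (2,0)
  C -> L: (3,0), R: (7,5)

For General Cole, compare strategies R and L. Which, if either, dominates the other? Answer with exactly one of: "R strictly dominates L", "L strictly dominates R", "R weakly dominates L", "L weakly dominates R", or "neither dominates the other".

neither dominates the other

Compare R to L across every action of General Rowe: A: 7>6, B: 0<3, C: 5>0.
R does better at A, C but worse at B; neither strategy dominates the other.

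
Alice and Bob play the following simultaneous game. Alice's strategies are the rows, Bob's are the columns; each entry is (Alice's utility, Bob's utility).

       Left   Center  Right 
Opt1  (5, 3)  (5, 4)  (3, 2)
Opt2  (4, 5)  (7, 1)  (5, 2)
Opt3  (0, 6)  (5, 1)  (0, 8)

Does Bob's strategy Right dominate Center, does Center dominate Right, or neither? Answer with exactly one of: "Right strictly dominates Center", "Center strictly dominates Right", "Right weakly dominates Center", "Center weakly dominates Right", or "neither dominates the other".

Compare Right to Center across every action of Alice: Opt1: 2<4, Opt2: 2>1, Opt3: 8>1.
Right does better at Opt2, Opt3 but worse at Opt1; neither strategy dominates the other.

neither dominates the other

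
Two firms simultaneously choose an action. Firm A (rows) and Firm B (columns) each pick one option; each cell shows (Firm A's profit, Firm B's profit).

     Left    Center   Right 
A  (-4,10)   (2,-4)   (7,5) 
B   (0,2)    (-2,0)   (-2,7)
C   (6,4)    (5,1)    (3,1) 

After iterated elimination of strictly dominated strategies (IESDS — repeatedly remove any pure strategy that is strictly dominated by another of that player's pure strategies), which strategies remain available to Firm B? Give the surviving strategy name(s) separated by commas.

Left

Firm A's strategy B is strictly dominated by C (Left: 6>0, Center: 5>-2, Right: 3>-2) and is removed.
Firm B's strategy Center is strictly dominated by Left (A: 10>-4, C: 4>1) and is removed.
Firm B's strategy Right is strictly dominated by Left (A: 10>5, C: 4>1) and is removed.
For Firm A, C strictly dominates A on the remaining columns (Left: 6>-4); eliminate A.
Among the remaining strategies, none is strictly dominated by another pure strategy of the same player, so the elimination stops.
Surviving strategies — Firm A: {C}; Firm B: {Left}.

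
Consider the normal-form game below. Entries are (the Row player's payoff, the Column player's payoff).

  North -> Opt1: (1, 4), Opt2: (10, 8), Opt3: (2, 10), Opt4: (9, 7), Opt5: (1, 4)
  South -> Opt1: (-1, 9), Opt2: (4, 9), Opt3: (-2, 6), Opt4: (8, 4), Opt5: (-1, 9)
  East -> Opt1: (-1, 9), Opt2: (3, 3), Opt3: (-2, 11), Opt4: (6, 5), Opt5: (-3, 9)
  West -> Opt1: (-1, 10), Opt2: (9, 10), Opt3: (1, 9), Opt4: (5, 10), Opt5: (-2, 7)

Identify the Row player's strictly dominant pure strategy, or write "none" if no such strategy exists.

North

North vs South: Opt1: 1>-1, Opt2: 10>4, Opt3: 2>-2, Opt4: 9>8, Opt5: 1>-1.
North vs East: Opt1: 1>-1, Opt2: 10>3, Opt3: 2>-2, Opt4: 9>6, Opt5: 1>-3.
North vs West: Opt1: 1>-1, Opt2: 10>9, Opt3: 2>1, Opt4: 9>5, Opt5: 1>-2.
North strictly beats every other strategy against every opponent action, so it is strictly dominant.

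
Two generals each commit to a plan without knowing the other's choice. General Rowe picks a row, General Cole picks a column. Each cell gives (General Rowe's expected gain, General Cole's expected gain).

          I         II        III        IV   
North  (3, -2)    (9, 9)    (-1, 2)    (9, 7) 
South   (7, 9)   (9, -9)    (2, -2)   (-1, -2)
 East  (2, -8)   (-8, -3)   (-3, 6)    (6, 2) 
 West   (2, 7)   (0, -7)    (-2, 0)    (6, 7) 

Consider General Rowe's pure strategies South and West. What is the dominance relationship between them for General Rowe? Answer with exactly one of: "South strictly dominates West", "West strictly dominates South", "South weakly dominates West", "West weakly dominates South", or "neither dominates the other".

South's payoffs vs West's, by General Cole's action — I: 7>2, II: 9>0, III: 2>-2, IV: -1<6.
South does better at I, II, III but worse at IV; neither strategy dominates the other.

neither dominates the other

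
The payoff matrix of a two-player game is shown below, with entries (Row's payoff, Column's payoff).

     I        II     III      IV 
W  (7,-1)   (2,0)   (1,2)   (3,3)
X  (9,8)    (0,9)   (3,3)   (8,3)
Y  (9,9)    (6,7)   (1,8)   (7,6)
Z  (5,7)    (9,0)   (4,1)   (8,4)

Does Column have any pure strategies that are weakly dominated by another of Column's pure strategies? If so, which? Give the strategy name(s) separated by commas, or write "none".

I: no other strategy beats it everywhere (II at Y (9>7); III at X (8>3); IV at X (8>3)).
II: no other strategy beats it everywhere (I at W (0>-1); III at X (9>3); IV at X (9>3)).
III: no other strategy beats it everywhere (I at W (2>-1); II at W (2>0); IV at Y (8>6)).
IV: no other strategy beats it everywhere (I at W (3>-1); II at W (3>0); III at W (3>2)).

none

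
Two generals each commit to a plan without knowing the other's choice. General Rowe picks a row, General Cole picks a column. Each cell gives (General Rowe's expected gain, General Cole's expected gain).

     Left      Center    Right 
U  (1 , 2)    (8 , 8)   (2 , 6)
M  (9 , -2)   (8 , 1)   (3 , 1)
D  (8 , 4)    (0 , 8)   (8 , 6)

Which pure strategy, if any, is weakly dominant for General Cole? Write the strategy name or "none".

Center vs Left: U: 8>2, M: 1>-2, D: 8>4.
Center vs Right: U: 8>6, M: 1=1, D: 8>6.
Center is at least as good as every other strategy against every opponent action, so it is weakly dominant.

Center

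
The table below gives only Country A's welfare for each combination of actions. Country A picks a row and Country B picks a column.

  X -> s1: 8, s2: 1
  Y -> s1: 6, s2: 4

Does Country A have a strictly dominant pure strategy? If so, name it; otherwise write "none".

X fails to dominate Y at s2 (1<4).
Y fails to dominate X at s1 (6<8).
No single strategy dominates all the others.

none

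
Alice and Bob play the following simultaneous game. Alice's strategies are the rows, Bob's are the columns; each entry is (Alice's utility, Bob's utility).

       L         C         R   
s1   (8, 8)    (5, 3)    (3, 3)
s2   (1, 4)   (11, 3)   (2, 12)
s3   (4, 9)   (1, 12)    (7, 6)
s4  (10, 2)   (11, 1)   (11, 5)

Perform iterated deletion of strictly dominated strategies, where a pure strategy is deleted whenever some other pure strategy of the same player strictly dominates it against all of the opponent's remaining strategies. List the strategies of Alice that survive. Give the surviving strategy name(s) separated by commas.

s4

For Alice, s4 strictly dominates s1 on the remaining columns (L: 10>8, C: 11>5, R: 11>3); eliminate s1.
Alice's strategy s3 is strictly dominated by s4 (L: 10>4, C: 11>1, R: 11>7) and is removed.
Column L is eliminated: R beats it against every remaining row (s2: 12>4, s4: 5>2).
Bob's strategy C is strictly dominated by R (s2: 12>3, s4: 5>1) and is removed.
Alice's strategy s2 is strictly dominated by s4 (R: 11>2) and is removed.
Among the remaining strategies, none is strictly dominated by another pure strategy of the same player, so the elimination stops.
Surviving strategies — Alice: {s4}; Bob: {R}.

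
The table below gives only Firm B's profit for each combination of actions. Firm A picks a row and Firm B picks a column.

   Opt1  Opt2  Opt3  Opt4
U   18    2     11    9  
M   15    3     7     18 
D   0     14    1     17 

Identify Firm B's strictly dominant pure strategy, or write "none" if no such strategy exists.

Opt1 fails to dominate Opt2 at D (0<14).
Opt2 fails to dominate Opt1 at U (2<18).
Opt3 fails to dominate Opt1 at U (11<18).
Opt4 fails to dominate Opt1 at U (9<18).
No single strategy dominates all the others.

none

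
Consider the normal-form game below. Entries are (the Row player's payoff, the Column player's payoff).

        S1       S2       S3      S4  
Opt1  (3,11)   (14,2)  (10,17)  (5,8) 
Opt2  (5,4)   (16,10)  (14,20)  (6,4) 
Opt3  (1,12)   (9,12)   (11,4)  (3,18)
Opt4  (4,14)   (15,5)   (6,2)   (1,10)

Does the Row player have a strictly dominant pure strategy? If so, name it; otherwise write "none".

Opt2 vs Opt1: S1: 5>3, S2: 16>14, S3: 14>10, S4: 6>5.
Opt2 vs Opt3: S1: 5>1, S2: 16>9, S3: 14>11, S4: 6>3.
Opt2 vs Opt4: S1: 5>4, S2: 16>15, S3: 14>6, S4: 6>1.
Opt2 strictly beats every other strategy against every opponent action, so it is strictly dominant.

Opt2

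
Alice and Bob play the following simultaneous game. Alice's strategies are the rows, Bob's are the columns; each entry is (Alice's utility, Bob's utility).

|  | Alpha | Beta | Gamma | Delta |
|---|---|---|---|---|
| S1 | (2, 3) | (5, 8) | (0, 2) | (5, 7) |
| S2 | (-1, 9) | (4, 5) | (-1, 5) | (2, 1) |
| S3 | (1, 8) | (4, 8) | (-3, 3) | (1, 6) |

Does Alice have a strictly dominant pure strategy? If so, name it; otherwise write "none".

S1

S1 vs S2: Alpha: 2>-1, Beta: 5>4, Gamma: 0>-1, Delta: 5>2.
S1 vs S3: Alpha: 2>1, Beta: 5>4, Gamma: 0>-3, Delta: 5>1.
S1 strictly beats every other strategy against every opponent action, so it is strictly dominant.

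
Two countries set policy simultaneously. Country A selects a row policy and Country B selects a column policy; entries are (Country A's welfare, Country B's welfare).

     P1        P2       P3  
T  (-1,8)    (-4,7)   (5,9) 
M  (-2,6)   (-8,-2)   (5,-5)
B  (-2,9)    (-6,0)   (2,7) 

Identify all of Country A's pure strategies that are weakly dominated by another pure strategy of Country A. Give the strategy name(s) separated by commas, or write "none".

T is not dominated — it holds its own against M at P1 (-1>-2); B at P1 (-1>-2).
M is weakly dominated by T (P1: -1>-2, P2: -4>-8, P3: 5=5).
B is weakly dominated by T (P1: -1>-2, P2: -4>-6, P3: 5>2).

M, B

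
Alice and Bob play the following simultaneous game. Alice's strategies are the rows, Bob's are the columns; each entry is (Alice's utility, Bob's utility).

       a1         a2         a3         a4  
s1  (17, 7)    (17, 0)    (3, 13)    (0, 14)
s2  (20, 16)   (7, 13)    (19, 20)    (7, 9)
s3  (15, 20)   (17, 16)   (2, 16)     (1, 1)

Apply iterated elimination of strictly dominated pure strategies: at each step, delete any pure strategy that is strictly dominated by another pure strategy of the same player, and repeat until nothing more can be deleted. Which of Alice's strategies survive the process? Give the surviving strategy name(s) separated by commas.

s2

Bob's strategy a2 is strictly dominated by a1 (s1: 7>0, s2: 16>13, s3: 20>16) and is removed.
For Alice, s2 strictly dominates s1 on the remaining columns (a1: 20>17, a3: 19>3, a4: 7>0); eliminate s1.
Row s3 is eliminated: s2 beats it against every remaining column (a1: 20>15, a3: 19>2, a4: 7>1).
Bob's strategy a1 is strictly dominated by a3 (s2: 20>16) and is removed.
Column a4 is eliminated: a3 beats it against every remaining row (s2: 20>9).
Among the remaining strategies, none is strictly dominated by another pure strategy of the same player, so the elimination stops.
Surviving strategies — Alice: {s2}; Bob: {a3}.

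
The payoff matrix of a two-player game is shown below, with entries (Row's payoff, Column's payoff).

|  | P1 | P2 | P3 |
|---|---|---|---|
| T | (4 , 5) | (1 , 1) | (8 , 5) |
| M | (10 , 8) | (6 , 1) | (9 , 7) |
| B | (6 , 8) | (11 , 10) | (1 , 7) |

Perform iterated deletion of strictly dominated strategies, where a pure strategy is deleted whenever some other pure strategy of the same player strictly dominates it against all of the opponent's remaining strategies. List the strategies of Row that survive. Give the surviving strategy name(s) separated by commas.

Row's strategy T is strictly dominated by M (P1: 10>4, P2: 6>1, P3: 9>8) and is removed.
Column's strategy P3 is strictly dominated by P1 (M: 8>7, B: 8>7) and is removed.
Among the remaining strategies, none is strictly dominated by another pure strategy of the same player, so the elimination stops.
Surviving strategies — Row: {M, B}; Column: {P1, P2}.

M, B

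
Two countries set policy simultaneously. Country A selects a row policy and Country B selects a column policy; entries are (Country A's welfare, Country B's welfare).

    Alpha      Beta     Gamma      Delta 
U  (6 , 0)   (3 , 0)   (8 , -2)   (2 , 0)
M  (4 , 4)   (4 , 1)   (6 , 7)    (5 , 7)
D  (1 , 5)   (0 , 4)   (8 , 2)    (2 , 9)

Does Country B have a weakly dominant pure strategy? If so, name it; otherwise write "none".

Delta vs Alpha: U: 0=0, M: 7>4, D: 9>5.
Delta vs Beta: U: 0=0, M: 7>1, D: 9>4.
Delta vs Gamma: U: 0>-2, M: 7=7, D: 9>2.
Delta is at least as good as every other strategy against every opponent action, so it is weakly dominant.

Delta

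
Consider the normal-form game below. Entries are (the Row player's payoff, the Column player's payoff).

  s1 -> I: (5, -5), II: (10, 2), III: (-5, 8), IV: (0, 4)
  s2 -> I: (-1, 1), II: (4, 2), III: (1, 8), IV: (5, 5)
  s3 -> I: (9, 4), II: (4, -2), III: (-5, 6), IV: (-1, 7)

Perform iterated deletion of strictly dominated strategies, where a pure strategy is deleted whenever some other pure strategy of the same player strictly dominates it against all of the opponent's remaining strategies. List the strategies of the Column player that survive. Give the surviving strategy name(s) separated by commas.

The Column player's strategy I is strictly dominated by III (s1: 8>-5, s2: 8>1, s3: 6>4) and is removed.
Column II is eliminated: III beats it against every remaining row (s1: 8>2, s2: 8>2, s3: 6>-2).
The Row player's strategy s1 is strictly dominated by s2 (III: 1>-5, IV: 5>0) and is removed.
Row s3 is eliminated: s2 beats it against every remaining column (III: 1>-5, IV: 5>-1).
Column IV is eliminated: III beats it against every remaining row (s2: 8>5).
Among the remaining strategies, none is strictly dominated by another pure strategy of the same player, so the elimination stops.
Surviving strategies — the Row player: {s2}; the Column player: {III}.

III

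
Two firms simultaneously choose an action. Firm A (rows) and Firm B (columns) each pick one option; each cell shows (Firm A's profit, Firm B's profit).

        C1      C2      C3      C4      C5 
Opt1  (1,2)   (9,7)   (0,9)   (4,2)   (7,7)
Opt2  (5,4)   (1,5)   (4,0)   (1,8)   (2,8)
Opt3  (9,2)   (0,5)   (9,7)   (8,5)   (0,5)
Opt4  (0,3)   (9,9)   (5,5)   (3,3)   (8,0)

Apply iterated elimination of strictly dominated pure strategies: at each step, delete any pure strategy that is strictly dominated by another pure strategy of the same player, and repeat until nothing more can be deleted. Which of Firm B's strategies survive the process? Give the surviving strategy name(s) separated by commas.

Column C1 is eliminated: C2 beats it against every remaining row (Opt1: 7>2, Opt2: 5>4, Opt3: 5>2, Opt4: 9>3).
Row Opt2 is eliminated: Opt4 beats it against every remaining column (C2: 9>1, C3: 5>4, C4: 3>1, C5: 8>2).
Column C4 is eliminated: C3 beats it against every remaining row (Opt1: 9>2, Opt3: 7>5, Opt4: 5>3).
Column C5 is eliminated: C3 beats it against every remaining row (Opt1: 9>7, Opt3: 7>5, Opt4: 5>0).
Among the remaining strategies, none is strictly dominated by another pure strategy of the same player, so the elimination stops.
Surviving strategies — Firm A: {Opt1, Opt3, Opt4}; Firm B: {C2, C3}.

C2, C3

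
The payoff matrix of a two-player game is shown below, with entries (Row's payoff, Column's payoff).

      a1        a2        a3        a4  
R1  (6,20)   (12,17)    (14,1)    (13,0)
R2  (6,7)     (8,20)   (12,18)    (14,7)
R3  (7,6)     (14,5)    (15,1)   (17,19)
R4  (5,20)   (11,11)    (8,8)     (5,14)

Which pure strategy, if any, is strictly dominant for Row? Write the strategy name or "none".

R3 vs R1: a1: 7>6, a2: 14>12, a3: 15>14, a4: 17>13.
R3 vs R2: a1: 7>6, a2: 14>8, a3: 15>12, a4: 17>14.
R3 vs R4: a1: 7>5, a2: 14>11, a3: 15>8, a4: 17>5.
R3 strictly beats every other strategy against every opponent action, so it is strictly dominant.

R3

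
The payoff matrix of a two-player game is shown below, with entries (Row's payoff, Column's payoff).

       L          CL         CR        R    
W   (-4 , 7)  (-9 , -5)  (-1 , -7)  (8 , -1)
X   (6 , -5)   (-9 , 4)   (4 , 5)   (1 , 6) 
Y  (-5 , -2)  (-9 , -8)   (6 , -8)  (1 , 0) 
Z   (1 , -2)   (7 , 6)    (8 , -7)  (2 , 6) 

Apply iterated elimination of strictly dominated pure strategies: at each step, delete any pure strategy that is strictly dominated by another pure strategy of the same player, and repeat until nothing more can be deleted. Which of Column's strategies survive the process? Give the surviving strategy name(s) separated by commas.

L, CL, R

Row's strategy Y is strictly dominated by Z (L: 1>-5, CL: 7>-9, CR: 8>6, R: 2>1) and is removed.
Column CR is eliminated: R beats it against every remaining row (W: -1>-7, X: 6>5, Z: 6>-7).
Among the remaining strategies, none is strictly dominated by another pure strategy of the same player, so the elimination stops.
Surviving strategies — Row: {W, X, Z}; Column: {L, CL, R}.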